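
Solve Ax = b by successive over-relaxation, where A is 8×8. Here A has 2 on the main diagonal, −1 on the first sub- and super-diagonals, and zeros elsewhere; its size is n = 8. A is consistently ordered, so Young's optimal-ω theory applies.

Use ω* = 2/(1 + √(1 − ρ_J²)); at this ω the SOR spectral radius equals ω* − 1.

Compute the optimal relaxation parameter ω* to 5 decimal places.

[ρ_J] n=8: ρ(B_J) = cos(π/(n+1)) = cos(π/9) = 0.93969.
root = sin(π/9) = 0.342020  (since 1−cos² = sin²).
ω* = 2 / (1 + 0.342020) = 2 / 1.342020 ≈ 1.49029.
and ρ(B_{ω*}) = 1.49029 − 1 = 0.49029.

ω* = 1.49029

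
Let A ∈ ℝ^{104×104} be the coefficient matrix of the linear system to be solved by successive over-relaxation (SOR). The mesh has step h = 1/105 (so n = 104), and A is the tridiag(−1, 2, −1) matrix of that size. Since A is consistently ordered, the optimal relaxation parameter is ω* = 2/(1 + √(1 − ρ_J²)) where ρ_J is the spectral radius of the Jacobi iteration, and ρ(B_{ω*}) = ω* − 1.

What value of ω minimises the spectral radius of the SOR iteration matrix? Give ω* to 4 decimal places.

n=104: λ(B_J) = 1 − λ(A)/2 = cos(kπ/105); k=1 gives ρ_J = 0.9996.
root = sin(π/105) = 0.02992  (since 1−cos² = sin²).
So ω* = 2/1.02992 = 1.9419 (Young).
ρ(B_{ω*}) = ω*−1 = 0.9419

ω* = 1.9419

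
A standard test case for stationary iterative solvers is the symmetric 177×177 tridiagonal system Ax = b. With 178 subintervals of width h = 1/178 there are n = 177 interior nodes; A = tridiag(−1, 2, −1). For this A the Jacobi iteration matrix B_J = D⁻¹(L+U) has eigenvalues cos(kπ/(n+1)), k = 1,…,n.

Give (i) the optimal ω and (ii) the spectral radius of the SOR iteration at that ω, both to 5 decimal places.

ω* = 1.96532, ρ_SOR = 0.96532

B_J for the 177×177 system has eigenvalues cos(kπ/178); ρ_J = cos(π/178) = 0.99984.
√(1−ρ_J²) = |sin(π/178)| = 0.017648
ω* = 2 / (1 + 0.017648) = 2 / 1.017648 ≈ 1.96532.
Hence ρ(B_{ω*}) = 1.96532 − 1 = 0.96532.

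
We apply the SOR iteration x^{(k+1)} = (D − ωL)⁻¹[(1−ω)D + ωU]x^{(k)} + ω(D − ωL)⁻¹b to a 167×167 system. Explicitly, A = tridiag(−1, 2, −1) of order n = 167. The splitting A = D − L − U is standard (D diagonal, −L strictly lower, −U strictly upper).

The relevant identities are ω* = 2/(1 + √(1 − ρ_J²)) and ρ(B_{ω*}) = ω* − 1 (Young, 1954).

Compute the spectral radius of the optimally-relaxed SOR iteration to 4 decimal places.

ρ_SOR = 0.9633

ρ_J = max_k |cos(kπ/168)| = cos(π/168) = 0.9998
√(1−ρ_J²) simplifies to sin(π/168) = 0.01870.
ω* = 2/(1 + 0.01870) = 2/1.01870 = 1.9633.
ρ(B_{ω*}) = ω*−1 = 0.9633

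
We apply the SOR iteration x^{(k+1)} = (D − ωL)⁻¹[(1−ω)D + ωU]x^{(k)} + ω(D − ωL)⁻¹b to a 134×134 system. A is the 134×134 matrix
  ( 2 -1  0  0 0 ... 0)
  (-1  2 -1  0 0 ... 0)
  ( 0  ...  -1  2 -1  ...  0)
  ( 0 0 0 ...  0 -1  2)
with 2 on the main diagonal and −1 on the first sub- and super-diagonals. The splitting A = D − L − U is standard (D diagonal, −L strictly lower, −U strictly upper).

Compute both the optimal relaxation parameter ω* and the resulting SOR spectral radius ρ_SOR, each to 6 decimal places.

ω* = 1.954520, ρ_SOR = 0.954520

½·tridiag(1,0,1) at n=134: λ_k = cos(kπ/135); max |λ| at k=1 ⇒ ρ_J = cos(π/135) ≈ 0.999729.
1 − cos²(π/135) = sin²(π/135) ⇒ √(1−ρ_J²) = sin(π/135) = 0.0232690.
ω* = 2/(1 + 0.0232690) = 2/1.0232690 = 1.954520.
At ω = 1.954520 every |λ(B_ω)| = ω−1, so ρ_SOR = 0.954520.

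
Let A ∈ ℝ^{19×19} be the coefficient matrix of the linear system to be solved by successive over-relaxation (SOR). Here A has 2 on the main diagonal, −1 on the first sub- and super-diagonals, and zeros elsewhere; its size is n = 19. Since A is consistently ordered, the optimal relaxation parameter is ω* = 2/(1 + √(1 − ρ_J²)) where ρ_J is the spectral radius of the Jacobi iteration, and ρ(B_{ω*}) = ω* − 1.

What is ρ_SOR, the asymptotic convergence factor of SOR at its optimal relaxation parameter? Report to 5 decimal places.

ρ_SOR = 0.72945

spectrum of D⁻¹(L+U) = {cos(kπ/20) : 1≤k≤19}; ρ_J = cos(π/20) = 0.98769.
√(1−ρ_J²) = |sin(π/20)| = 0.156434
Young: ω* = 2/(1+√(1−ρ_J²)) = 2/(1+0.156434) = 2/1.156434 = 1.72945.
and ρ(B_{ω*}) = 1.72945 − 1 = 0.72945.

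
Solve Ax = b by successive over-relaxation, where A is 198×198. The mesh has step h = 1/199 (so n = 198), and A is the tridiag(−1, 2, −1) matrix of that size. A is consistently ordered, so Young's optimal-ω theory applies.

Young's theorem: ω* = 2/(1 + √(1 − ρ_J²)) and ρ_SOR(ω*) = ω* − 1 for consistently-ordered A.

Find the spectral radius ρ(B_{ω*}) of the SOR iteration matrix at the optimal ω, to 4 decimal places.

ρ_SOR = 0.9689

With n=198, ρ(Jacobi) = cos(π/199) = 0.9999.
√(1−ρ_J²) simplifies to sin(π/199) = 0.01579.
[ω*] 2 ÷ (1 + 0.01579) = 2 ÷ 1.01579 = 1.9689.
ρ_SOR = ω* − 1 ≈ 0.9689.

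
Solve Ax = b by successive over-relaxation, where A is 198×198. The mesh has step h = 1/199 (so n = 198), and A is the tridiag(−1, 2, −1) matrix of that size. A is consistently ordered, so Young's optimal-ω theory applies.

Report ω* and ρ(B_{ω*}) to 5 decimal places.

spectrum of D⁻¹(L+U) = {cos(kπ/199) : 1≤k≤198}; ρ_J = cos(π/199) = 0.99988.
√(1 − cos²(π/199)) = sin(π/199) ≈ 0.015786.
ω* = 2/(1+0.015786) = 1.96892
and ρ(B_{ω*}) = 1.96892 − 1 = 0.96892.

ω* = 1.96892, ρ_SOR = 0.96892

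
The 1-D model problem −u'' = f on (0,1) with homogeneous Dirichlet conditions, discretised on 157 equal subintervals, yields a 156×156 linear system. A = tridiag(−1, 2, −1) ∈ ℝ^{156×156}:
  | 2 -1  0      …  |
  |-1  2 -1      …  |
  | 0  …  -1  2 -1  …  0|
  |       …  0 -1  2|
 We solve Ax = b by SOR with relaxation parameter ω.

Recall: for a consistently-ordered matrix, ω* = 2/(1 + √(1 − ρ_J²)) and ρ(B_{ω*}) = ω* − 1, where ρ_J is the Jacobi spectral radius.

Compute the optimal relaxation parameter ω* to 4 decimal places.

ω* = 1.9608

ρ_J = max_k |cos(kπ/157)| = cos(π/157) = 0.9998
√(1−ρ_J²) = |sin(π/157)| = 0.02001
ω* = 2/(1 + 0.02001) = 2/1.02001 = 1.9608.
ρ_SOR = ω* − 1 = 1.9608 − 1 = 0.9608.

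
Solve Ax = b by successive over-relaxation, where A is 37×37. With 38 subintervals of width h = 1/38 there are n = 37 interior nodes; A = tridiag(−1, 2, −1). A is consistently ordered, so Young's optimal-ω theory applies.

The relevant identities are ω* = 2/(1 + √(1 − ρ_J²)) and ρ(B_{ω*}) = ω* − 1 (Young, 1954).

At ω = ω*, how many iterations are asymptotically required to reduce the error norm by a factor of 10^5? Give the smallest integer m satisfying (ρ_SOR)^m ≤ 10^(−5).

m = 70

ρ_J = max_k |cos(kπ/38)| = cos(π/38) = 0.9965845
root = sin(π/38) = 0.0825793  (since 1−cos² = sin²).
So ω* = 2/1.0825793 = 1.8474397 (Young).
ρ(B_{ω*}) = ω*−1 = 0.8474397
m ≥ 5·ln10 / (−ln 0.8474397) = 69.549; smallest integer m = 70.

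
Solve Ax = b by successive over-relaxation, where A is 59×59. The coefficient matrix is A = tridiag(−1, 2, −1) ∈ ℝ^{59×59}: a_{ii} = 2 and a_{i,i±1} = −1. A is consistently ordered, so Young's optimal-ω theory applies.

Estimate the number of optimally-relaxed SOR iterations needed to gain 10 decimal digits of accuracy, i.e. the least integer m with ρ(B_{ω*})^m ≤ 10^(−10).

½·tridiag(1,0,1) at n=59: λ_k = cos(kπ/60); max |λ| at k=1 ⇒ ρ_J = cos(π/60) ≈ 0.9986295.
√(1−ρ_J²) = |sin(π/60)| = 0.0523360
Then 2/(1+√(1−ρ_J²)) = 2/(1+0.0523360); ω* = 2/1.0523360 = 1.9005337.
Hence ρ(B_{ω*}) = 1.9005337 − 1 = 0.9005337.
(0.9005337)^m ≤ 10^{−10}  ⇒  m·ln(0.9005337) ≤ −10·ln10  ⇒  m ≥ 219.780  ⇒  m = 220

m = 220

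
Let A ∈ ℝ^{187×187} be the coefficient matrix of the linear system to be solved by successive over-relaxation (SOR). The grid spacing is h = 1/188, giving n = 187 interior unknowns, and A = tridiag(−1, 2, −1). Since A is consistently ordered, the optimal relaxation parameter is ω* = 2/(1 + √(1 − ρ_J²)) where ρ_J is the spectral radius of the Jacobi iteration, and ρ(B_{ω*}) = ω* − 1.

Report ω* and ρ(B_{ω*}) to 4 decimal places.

ω* = 1.9671, ρ_SOR = 0.9671

[ρ_J] n=187: ρ(B_J) = cos(π/(n+1)) = cos(π/188) = 0.9999.
√(1 − cos²(π/188)) = sin(π/188) ≈ 0.01671.
Then 2/(1+√(1−ρ_J²)) = 2/(1+0.01671); ω* = 2/1.01671 = 1.9671.
Hence ρ(B_{ω*}) = 1.9671 − 1 = 0.9671.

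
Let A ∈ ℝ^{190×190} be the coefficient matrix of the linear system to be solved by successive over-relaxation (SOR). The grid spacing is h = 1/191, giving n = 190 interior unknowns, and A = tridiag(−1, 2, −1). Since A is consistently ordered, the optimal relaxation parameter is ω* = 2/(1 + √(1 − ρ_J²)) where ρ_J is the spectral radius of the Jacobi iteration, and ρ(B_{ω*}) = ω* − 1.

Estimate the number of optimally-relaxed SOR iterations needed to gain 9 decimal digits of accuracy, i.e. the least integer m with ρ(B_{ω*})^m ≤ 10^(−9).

[ρ_J] n=190: ρ(B_J) = cos(π/(n+1)) = cos(π/191) = 0.9998647.
√(1−ρ_J²) = |sin(π/191)| = 0.0164474
[ω*] 2 ÷ (1 + 0.0164474) = 2 ÷ 1.0164474 = 1.9676375.
Hence ρ(B_{ω*}) = 1.9676375 − 1 = 0.9676375.
Need (0.9676375)^m ≤ 10^(−9): m ≥ 9·ln10/|ln 0.9676375| = 20.7233/0.0328977 = 629.932 ⇒ m = 630.

m = 630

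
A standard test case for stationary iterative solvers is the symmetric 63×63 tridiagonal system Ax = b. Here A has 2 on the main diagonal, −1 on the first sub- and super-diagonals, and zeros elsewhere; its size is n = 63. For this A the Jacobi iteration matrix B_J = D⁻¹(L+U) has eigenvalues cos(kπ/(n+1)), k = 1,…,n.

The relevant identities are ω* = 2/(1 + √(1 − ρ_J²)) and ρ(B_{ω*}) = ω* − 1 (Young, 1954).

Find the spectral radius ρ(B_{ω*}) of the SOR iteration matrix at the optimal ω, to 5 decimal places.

[ρ_J] n=63: ρ(B_J) = cos(π/(n+1)) = cos(π/64) = 0.99880.
√(1−ρ_J²) = |sin(π/64)| = 0.049068
ω* = 2 / (1 + 0.049068) = 2 / 1.049068 ≈ 1.90645.
and ρ(B_{ω*}) = 1.90645 − 1 = 0.90645.

ρ_SOR = 0.90645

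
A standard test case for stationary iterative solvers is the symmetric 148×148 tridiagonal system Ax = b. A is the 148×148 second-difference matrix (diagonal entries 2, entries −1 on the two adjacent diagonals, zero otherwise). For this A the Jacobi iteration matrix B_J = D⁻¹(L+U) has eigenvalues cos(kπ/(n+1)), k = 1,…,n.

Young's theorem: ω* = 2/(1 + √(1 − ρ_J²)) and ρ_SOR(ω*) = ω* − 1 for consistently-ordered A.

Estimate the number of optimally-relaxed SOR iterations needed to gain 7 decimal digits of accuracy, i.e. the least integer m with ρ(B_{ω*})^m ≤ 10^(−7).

With n=148, ρ(Jacobi) = cos(π/149) = 0.9997777.
√(1−ρ_J²) simplifies to sin(π/149) = 0.0210830.
ω* = 2 / (1 + 0.0210830) = 2 / 1.0210830 ≈ 1.9587046.
[ρ_SOR] ω* − 1 = 0.9587046.
ρ_SOR^m ≤ 10^(−7) ⇔ m ≥ 7·ln10/(−ln 0.9587046) = 16.1181/0.0421723 = 382.196; m = ⌈382.196⌉ = 383.

m = 383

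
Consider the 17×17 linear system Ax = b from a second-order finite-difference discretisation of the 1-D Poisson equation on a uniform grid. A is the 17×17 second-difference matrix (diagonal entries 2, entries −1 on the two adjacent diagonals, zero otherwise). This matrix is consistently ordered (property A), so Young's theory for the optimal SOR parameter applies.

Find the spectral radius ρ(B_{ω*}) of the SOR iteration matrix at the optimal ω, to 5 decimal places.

½·tridiag(1,0,1) at n=17: λ_k = cos(kπ/18); max |λ| at k=1 ⇒ ρ_J = cos(π/18) ≈ 0.98481.
root = sin(π/18) = 0.173648  (since 1−cos² = sin²).
Then 2/(1+√(1−ρ_J²)) = 2/(1+0.173648); ω* = 2/1.173648 = 1.70409.
ρ_SOR = ω* − 1 = 1.70409 − 1 = 0.70409.

ρ_SOR = 0.70409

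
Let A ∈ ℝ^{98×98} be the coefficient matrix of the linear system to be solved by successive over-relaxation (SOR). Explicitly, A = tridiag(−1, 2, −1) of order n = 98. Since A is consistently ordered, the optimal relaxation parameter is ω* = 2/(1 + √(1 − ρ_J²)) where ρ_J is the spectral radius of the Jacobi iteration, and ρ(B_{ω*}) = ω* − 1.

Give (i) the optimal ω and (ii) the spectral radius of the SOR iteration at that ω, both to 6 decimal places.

[ρ_J] n=98: ρ(B_J) = cos(π/(n+1)) = cos(π/99) = 0.999497.
√(1−ρ_J²) = |sin(π/99)| = 0.0317279
Then 2/(1+√(1−ρ_J²)) = 2/(1+0.0317279); ω* = 2/1.0317279 = 1.938496.
ρ_SOR = ω* − 1 ≈ 0.938496.

ω* = 1.938496, ρ_SOR = 0.938496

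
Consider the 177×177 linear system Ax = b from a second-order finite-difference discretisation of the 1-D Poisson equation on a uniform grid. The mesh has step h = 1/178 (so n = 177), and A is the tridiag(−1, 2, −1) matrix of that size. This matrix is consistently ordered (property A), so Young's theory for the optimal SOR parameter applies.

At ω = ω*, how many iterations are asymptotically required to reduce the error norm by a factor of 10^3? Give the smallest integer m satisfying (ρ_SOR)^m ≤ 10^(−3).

m = 196

n=177: λ(B_J) = 1 − λ(A)/2 = cos(kπ/178); k=1 gives ρ_J = 0.9998443.
1 − cos²(π/178) = sin²(π/178) ⇒ √(1−ρ_J²) = sin(π/178) = 0.0176485.
ω* = 2 / (1 + 0.0176485) = 2 / 1.0176485 ≈ 1.9653151.
Hence ρ(B_{ω*}) = 1.9653151 − 1 = 0.9653151.
Need (0.9653151)^m ≤ 10^(−3): m ≥ 3·ln10/|ln 0.9653151| = 6.90776/0.0353007 = 195.683 ⇒ m = 196.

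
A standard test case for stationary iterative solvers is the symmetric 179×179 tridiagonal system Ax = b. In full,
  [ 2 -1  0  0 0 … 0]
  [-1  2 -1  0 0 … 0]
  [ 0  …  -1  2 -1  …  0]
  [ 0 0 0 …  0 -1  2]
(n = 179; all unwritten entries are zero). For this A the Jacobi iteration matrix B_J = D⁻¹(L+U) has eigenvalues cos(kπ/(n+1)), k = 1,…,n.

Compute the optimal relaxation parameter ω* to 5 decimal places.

[ρ_J] n=179: ρ(B_J) = cos(π/(n+1)) = cos(π/180) = 0.99985.
1 − cos²(π/180) = sin²(π/180) ⇒ √(1−ρ_J²) = sin(π/180) = 0.017452.
ω* = 2/(1+0.017452) = 1.96569
ρ_SOR = ω* − 1 ≈ 0.96569.

ω* = 1.96569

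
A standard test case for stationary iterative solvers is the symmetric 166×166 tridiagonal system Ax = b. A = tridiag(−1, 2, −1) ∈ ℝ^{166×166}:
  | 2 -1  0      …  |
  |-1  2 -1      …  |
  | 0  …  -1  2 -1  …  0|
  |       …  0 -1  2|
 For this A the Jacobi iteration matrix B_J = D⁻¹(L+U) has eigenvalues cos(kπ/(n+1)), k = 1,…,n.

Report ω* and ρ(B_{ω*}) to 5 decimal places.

With n=166, ρ(Jacobi) = cos(π/167) = 0.99982.
1 − cos²(π/167) = sin²(π/167) ⇒ √(1−ρ_J²) = sin(π/167) = 0.018811.
So ω* = 2/1.018811 = 1.96307 (Young).
ρ(B_{ω*}) = ω*−1 = 0.96307

ω* = 1.96307, ρ_SOR = 0.96307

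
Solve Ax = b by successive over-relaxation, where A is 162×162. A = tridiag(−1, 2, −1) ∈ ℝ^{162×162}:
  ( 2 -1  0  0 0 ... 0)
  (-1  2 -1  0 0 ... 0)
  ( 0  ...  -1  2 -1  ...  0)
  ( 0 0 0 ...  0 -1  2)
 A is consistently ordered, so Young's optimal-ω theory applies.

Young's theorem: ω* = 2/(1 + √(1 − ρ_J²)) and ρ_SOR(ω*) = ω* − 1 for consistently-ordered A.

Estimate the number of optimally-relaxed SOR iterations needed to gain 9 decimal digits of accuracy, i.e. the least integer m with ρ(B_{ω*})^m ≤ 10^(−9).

ρ_J = max_k |cos(kπ/163)| = cos(π/163) = 0.9998143
1 − cos²(π/163) = sin²(π/163) ⇒ √(1−ρ_J²) = sin(π/163) = 0.0192724.
Then 2/(1+√(1−ρ_J²)) = 2/(1+0.0192724); ω* = 2/1.0192724 = 1.9621840.
ρ_SOR = ω* − 1 = 1.9621840 − 1 = 0.9621840.
m ≥ 9·ln10 / (−ln 0.9621840) = 537.575; smallest integer m = 538.

m = 538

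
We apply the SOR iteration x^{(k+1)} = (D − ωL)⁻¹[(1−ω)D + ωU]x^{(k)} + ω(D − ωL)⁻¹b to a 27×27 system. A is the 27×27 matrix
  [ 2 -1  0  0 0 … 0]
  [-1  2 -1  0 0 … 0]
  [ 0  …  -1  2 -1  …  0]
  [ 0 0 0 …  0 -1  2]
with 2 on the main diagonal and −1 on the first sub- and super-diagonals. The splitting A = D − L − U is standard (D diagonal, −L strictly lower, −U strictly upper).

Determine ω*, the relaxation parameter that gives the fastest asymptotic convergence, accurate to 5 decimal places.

[ρ_J] n=27: ρ(B_J) = cos(π/(n+1)) = cos(π/28) = 0.99371.
root = sin(π/28) = 0.111964  (since 1−cos² = sin²).
[ω*] 2 ÷ (1 + 0.111964) = 2 ÷ 1.111964 = 1.79862.
and ρ(B_{ω*}) = 1.79862 − 1 = 0.79862.

ω* = 1.79862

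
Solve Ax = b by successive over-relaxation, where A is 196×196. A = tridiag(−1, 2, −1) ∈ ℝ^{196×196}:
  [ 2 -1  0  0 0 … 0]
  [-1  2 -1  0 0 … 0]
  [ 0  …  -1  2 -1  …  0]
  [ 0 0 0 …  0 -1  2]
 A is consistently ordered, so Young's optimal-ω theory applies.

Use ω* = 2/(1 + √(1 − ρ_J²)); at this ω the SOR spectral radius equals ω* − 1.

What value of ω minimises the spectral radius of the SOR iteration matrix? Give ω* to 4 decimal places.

ω* = 1.9686

[ρ_J] n=196: ρ(B_J) = cos(π/(n+1)) = cos(π/197) = 0.9999.
√(1−ρ_J²) simplifies to sin(π/197) = 0.01595.
Then 2/(1+√(1−ρ_J²)) = 2/(1+0.01595); ω* = 2/1.01595 = 1.9686.
ρ_SOR = ω* − 1 = 1.9686 − 1 = 0.9686.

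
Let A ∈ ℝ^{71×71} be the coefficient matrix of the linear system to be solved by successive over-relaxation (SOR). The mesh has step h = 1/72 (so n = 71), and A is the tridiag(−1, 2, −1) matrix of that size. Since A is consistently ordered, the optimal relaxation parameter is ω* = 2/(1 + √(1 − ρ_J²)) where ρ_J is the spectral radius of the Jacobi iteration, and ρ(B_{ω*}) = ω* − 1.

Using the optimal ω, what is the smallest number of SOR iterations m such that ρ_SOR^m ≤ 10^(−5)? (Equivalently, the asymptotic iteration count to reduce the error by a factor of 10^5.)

m = 132

½·tridiag(1,0,1) at n=71: λ_k = cos(kπ/72); max |λ| at k=1 ⇒ ρ_J = cos(π/72) ≈ 0.9990482.
root = sin(π/72) = 0.0436194  (since 1−cos² = sin²).
ω* = 2/(1 + 0.0436194) = 2/1.0436194 = 1.9164075.
[ρ_SOR] ω* − 1 = 0.9164075.
ρ_SOR^m ≤ 10^(−5) ⇔ m ≥ 5·ln10/(−ln 0.9164075) = 11.5129/0.0872941 = 131.886; m = ⌈131.886⌉ = 132.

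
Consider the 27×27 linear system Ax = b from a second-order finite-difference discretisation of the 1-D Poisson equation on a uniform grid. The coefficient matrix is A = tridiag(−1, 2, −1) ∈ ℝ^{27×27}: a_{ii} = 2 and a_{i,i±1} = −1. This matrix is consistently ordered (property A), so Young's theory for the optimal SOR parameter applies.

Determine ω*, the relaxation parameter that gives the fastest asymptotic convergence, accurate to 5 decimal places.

ω* = 1.79862

[ρ_J] n=27: ρ(B_J) = cos(π/(n+1)) = cos(π/28) = 0.99371.
1 − cos²(π/28) = sin²(π/28) ⇒ √(1−ρ_J²) = sin(π/28) = 0.111964.
ω* = 2/(1+0.111964) = 1.79862
ρ_SOR = ω* − 1 = 1.79862 − 1 = 0.79862.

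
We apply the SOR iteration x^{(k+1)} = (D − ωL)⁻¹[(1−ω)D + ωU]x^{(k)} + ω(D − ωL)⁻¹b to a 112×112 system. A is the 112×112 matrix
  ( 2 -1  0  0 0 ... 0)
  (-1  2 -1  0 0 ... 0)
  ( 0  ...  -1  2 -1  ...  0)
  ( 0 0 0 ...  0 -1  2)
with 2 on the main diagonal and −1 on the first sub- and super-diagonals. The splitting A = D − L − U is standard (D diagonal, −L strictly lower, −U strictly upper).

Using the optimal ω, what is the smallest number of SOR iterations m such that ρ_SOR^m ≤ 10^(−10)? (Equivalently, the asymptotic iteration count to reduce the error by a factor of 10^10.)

m = 415

n=112: λ(B_J) = 1 − λ(A)/2 = cos(kπ/113); k=1 gives ρ_J = 0.9996136.
√(1−ρ_J²) = |sin(π/113)| = 0.0277981
So ω* = 2/1.0277981 = 1.9459075 (Young).
and ρ(B_{ω*}) = 1.9459075 − 1 = 0.9459075.
ρ_SOR^m ≤ 10^(−10) ⇔ m ≥ 10·ln10/(−ln 0.9459075) = 23.0259/0.0556105 = 414.057; m = ⌈414.057⌉ = 415.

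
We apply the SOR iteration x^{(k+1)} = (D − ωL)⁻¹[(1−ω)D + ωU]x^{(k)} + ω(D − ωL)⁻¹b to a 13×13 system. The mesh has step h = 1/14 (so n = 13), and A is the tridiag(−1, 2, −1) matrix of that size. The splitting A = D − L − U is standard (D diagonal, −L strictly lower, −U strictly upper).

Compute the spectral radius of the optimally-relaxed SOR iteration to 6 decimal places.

ρ_SOR = 0.635964

½·tridiag(1,0,1) at n=13: λ_k = cos(kπ/14); max |λ| at k=1 ⇒ ρ_J = cos(π/14) ≈ 0.974928.
√(1−ρ_J²) = |sin(π/14)| = 0.2225209
ω* = 2 / (1 + 0.2225209) = 2 / 1.2225209 ≈ 1.635964.
At ω = 1.635964 every |λ(B_ω)| = ω−1, so ρ_SOR = 0.635964.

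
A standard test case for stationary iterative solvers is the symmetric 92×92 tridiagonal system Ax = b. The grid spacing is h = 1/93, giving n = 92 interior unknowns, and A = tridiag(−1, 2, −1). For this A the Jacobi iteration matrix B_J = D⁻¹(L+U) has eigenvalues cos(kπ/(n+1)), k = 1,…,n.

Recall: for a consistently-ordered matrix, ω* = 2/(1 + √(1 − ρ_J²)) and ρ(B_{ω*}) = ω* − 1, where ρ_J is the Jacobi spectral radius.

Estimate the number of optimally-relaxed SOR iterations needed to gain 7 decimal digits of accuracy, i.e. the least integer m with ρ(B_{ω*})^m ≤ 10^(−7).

m = 239

ρ_J = max_k |cos(kπ/93)| = cos(π/93) = 0.9994295
√(1−ρ_J²) = |sin(π/93)| = 0.0337741
ω* = 2 / (1 + 0.0337741) = 2 / 1.0337741 ≈ 1.9346586.
At ω = 1.9346586 every |λ(B_ω)| = ω−1, so ρ_SOR = 0.9346586.
7·ln10 = 16.1181; −ln(0.9346586) = 0.067574; m = ⌈16.1181/0.067574⌉ = ⌈238.525⌉ = 239.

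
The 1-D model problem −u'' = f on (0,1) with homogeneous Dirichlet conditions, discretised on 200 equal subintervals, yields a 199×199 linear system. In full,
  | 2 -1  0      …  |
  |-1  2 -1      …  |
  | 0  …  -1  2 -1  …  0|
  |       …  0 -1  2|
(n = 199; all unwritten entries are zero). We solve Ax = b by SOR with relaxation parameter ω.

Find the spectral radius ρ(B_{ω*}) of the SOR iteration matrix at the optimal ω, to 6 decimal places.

ρ_SOR = 0.969071

½·tridiag(1,0,1) at n=199: λ_k = cos(kπ/200); max |λ| at k=1 ⇒ ρ_J = cos(π/200) ≈ 0.999877.
√(1 − cos²(π/200)) = sin(π/200) ≈ 0.0157073.
Young: ω* = 2/(1+√(1−ρ_J²)) = 2/(1+0.0157073) = 2/1.0157073 = 1.969071.
and ρ(B_{ω*}) = 1.969071 − 1 = 0.969071.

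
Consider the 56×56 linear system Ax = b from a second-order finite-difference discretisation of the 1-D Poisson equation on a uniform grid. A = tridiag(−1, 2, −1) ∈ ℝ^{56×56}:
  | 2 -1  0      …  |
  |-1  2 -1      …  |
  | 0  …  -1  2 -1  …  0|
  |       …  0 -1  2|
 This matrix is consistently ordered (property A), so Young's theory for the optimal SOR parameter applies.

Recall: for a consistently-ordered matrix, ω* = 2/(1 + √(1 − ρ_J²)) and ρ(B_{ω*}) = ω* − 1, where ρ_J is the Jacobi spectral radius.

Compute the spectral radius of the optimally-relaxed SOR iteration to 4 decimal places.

B_J for the 56×56 system has eigenvalues cos(kπ/57); ρ_J = cos(π/57) = 0.9985.
√(1−ρ_J²) simplifies to sin(π/57) = 0.05509.
ω* = 2 / (1 + 0.05509) = 2 / 1.05509 ≈ 1.8956.
At ω = 1.8956 every |λ(B_ω)| = ω−1, so ρ_SOR = 0.8956.

ρ_SOR = 0.8956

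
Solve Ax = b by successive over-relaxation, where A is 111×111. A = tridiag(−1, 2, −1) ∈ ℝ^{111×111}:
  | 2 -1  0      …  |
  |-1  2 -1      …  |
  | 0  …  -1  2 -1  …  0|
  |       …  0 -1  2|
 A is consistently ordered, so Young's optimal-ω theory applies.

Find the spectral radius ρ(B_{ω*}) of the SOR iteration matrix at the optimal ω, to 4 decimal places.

ρ_SOR = 0.9454

[ρ_J] n=111: ρ(B_J) = cos(π/(n+1)) = cos(π/112) = 0.9996.
√(1−ρ_J²) = |sin(π/112)| = 0.02805
[ω*] 2 ÷ (1 + 0.02805) = 2 ÷ 1.02805 = 1.9454.
Hence ρ(B_{ω*}) = 1.9454 − 1 = 0.9454.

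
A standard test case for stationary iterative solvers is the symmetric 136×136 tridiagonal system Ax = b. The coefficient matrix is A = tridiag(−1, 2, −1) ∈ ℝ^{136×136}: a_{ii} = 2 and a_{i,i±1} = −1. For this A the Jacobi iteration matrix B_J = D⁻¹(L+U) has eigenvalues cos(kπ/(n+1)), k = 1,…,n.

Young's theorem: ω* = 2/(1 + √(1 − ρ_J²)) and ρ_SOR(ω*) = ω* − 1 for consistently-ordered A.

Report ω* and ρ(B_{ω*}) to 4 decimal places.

ω* = 1.9552, ρ_SOR = 0.9552

ρ_J = max_k |cos(kπ/137)| = cos(π/137) = 0.9997
root = sin(π/137) = 0.02293  (since 1−cos² = sin²).
ω* = 2/(1+0.02293) = 1.9552
Hence ρ(B_{ω*}) = 1.9552 − 1 = 0.9552.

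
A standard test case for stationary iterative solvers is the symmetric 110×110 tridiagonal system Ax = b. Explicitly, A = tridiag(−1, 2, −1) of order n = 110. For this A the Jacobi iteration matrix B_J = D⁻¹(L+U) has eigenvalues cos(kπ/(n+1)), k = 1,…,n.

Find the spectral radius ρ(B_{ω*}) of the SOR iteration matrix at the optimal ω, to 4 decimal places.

ρ_SOR = 0.9450

[ρ_J] n=110: ρ(B_J) = cos(π/(n+1)) = cos(π/111) = 0.9996.
root = sin(π/111) = 0.02830  (since 1−cos² = sin²).
ω* = 2/(1+0.02830) = 1.9450
ρ_SOR = ω* − 1 ≈ 0.9450.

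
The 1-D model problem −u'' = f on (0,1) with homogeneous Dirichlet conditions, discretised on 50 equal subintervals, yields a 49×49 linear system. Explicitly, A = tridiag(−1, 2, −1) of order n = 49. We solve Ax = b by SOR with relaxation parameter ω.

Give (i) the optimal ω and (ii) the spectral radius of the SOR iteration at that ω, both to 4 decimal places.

ρ_J = max_k |cos(kπ/50)| = cos(π/50) = 0.9980
root = sin(π/50) = 0.06279  (since 1−cos² = sin²).
Then 2/(1+√(1−ρ_J²)) = 2/(1+0.06279); ω* = 2/1.06279 = 1.8818.
ρ_SOR = ω* − 1 ≈ 0.8818.

ω* = 1.8818, ρ_SOR = 0.8818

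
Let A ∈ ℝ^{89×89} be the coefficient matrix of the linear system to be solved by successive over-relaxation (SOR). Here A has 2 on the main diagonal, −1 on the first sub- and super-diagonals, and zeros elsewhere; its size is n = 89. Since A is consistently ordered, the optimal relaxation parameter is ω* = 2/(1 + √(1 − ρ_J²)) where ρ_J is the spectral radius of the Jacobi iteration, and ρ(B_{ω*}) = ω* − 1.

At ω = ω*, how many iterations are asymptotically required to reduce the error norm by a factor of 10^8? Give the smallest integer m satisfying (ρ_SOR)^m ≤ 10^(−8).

m = 264

[ρ_J] n=89: ρ(B_J) = cos(π/(n+1)) = cos(π/90) = 0.9993908.
root = sin(π/90) = 0.0348995  (since 1−cos² = sin²).
[ω*] 2 ÷ (1 + 0.0348995) = 2 ÷ 1.0348995 = 1.9325548.
[ρ_SOR] ω* − 1 = 0.9325548.
ρ_SOR^m ≤ 10^(−8) ⇔ m ≥ 8·ln10/(−ln 0.9325548) = 18.4207/0.0698274 = 263.803; m = ⌈263.803⌉ = 264.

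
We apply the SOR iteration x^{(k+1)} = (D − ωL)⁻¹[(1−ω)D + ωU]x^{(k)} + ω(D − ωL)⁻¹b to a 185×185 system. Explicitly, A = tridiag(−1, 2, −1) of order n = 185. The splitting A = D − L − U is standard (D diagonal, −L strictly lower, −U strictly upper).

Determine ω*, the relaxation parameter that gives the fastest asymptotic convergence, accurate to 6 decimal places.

ω* = 1.966782

½·tridiag(1,0,1) at n=185: λ_k = cos(kπ/186); max |λ| at k=1 ⇒ ρ_J = cos(π/186) ≈ 0.999857.
1 − cos²(π/186) = sin²(π/186) ⇒ √(1−ρ_J²) = sin(π/186) = 0.0168895.
Then 2/(1+√(1−ρ_J²)) = 2/(1+0.0168895); ω* = 2/1.0168895 = 1.966782.
ρ_SOR = ω* − 1 = 1.966782 − 1 = 0.966782.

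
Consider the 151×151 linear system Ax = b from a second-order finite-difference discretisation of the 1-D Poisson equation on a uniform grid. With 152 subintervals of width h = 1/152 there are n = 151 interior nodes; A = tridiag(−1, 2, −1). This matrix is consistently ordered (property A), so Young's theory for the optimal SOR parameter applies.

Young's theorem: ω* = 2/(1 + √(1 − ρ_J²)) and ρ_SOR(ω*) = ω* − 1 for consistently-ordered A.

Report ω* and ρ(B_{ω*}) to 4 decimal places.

ω* = 1.9595, ρ_SOR = 0.9595

½·tridiag(1,0,1) at n=151: λ_k = cos(kπ/152); max |λ| at k=1 ⇒ ρ_J = cos(π/152) ≈ 0.9998.
root = sin(π/152) = 0.02067  (since 1−cos² = sin²).
So ω* = 2/1.02067 = 1.9595 (Young).
ρ_SOR = ω* − 1 = 1.9595 − 1 = 0.9595.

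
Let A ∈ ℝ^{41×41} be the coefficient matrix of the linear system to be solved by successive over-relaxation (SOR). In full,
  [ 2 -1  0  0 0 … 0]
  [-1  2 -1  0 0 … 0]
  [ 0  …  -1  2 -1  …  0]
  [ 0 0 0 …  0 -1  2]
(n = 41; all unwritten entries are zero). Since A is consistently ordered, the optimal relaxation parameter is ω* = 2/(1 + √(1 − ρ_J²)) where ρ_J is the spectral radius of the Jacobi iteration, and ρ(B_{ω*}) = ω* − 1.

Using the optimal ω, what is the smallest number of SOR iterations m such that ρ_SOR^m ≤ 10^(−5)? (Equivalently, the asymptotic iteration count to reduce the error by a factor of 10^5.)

B_J for the 41×41 system has eigenvalues cos(kπ/42); ρ_J = cos(π/42) = 0.9972038.
√(1−ρ_J²) simplifies to sin(π/42) = 0.0747301.
So ω* = 2/1.0747301 = 1.8609323 (Young).
ρ_SOR = ω* − 1 ≈ 0.8609323.
For 5 digits: m = 5·ln10 / (−ln 0.8609323) = 11.5129/0.149739 = 76.886; round up → m = 77.

m = 77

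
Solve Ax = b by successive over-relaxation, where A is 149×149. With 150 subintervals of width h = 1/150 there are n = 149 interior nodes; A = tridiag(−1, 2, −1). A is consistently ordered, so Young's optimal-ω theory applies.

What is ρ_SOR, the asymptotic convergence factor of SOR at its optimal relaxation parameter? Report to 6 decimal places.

n=149: λ(B_J) = 1 − λ(A)/2 = cos(kπ/150); k=1 gives ρ_J = 0.999781.
√(1−ρ_J²) simplifies to sin(π/150) = 0.0209424.
ω* = 2/(1 + 0.0209424) = 2/1.0209424 = 1.958974.
At ω = 1.958974 every |λ(B_ω)| = ω−1, so ρ_SOR = 0.958974.

ρ_SOR = 0.958974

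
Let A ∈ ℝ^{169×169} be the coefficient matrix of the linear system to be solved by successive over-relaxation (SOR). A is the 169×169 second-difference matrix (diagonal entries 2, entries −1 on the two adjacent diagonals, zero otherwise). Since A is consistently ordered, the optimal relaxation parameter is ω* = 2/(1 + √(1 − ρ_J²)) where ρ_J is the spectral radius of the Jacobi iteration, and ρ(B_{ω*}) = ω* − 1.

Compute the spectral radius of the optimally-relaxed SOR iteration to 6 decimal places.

ρ_J = max_k |cos(kπ/170)| = cos(π/170) = 0.999829
√(1 − cos²(π/170)) = sin(π/170) ≈ 0.0184789.
So ω* = 2/1.0184789 = 1.963713 (Young).
and ρ(B_{ω*}) = 1.963713 − 1 = 0.963713.

ρ_SOR = 0.963713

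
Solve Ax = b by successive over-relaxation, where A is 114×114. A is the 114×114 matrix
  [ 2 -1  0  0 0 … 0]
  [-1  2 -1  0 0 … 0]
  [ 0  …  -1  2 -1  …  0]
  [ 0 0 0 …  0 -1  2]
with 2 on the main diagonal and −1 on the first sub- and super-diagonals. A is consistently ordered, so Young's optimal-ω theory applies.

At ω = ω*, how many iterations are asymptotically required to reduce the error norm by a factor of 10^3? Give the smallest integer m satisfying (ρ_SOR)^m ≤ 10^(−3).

[ρ_J] n=114: ρ(B_J) = cos(π/(n+1)) = cos(π/115) = 0.9996269.
1 − cos²(π/115) = sin²(π/115) ⇒ √(1−ρ_J²) = sin(π/115) = 0.0273148.
So ω* = 2/1.0273148 = 1.9468229 (Young).
ρ(B_{ω*}) = ω*−1 = 0.9468229
Need (0.9468229)^m ≤ 10^(−3): m ≥ 3·ln10/|ln 0.9468229| = 6.90776/0.0546432 = 126.416 ⇒ m = 127.

m = 127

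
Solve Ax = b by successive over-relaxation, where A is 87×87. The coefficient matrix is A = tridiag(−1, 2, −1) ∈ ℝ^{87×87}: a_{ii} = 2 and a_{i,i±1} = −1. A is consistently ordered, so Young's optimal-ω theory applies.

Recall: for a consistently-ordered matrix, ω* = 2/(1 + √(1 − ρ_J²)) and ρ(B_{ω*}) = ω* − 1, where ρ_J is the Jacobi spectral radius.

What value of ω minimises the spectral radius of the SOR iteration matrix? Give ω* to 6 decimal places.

With n=87, ρ(Jacobi) = cos(π/88) = 0.999363.
√(1−ρ_J²) = |sin(π/88)| = 0.0356923
ω* = 2/(1 + 0.0356923) = 2/1.0356923 = 1.931075.
At ω = 1.931075 every |λ(B_ω)| = ω−1, so ρ_SOR = 0.931075.

ω* = 1.931075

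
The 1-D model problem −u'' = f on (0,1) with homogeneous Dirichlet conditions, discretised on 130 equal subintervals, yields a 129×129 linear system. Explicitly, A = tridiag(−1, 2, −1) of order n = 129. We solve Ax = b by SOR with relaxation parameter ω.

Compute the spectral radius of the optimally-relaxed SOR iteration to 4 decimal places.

spectrum of D⁻¹(L+U) = {cos(kπ/130) : 1≤k≤129}; ρ_J = cos(π/130) = 0.9997.
root = sin(π/130) = 0.02416  (since 1−cos² = sin²).
Then 2/(1+√(1−ρ_J²)) = 2/(1+0.02416); ω* = 2/1.02416 = 1.9528.
ρ_SOR = ω* − 1 = 1.9528 − 1 = 0.9528.

ρ_SOR = 0.9528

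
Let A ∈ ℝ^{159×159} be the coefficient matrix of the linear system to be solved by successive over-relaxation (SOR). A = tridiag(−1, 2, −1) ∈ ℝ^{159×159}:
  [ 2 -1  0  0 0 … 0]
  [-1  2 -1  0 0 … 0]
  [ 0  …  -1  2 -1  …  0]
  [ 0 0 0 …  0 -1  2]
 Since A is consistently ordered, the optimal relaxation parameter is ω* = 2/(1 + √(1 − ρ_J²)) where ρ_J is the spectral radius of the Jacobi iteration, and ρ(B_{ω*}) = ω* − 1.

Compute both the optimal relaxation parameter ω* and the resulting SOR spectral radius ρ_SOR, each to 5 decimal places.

ρ_J = max_k |cos(kπ/160)| = cos(π/160) = 0.99981
√(1 − cos²(π/160)) = sin(π/160) ≈ 0.019634.
So ω* = 2/1.019634 = 1.96149 (Young).
ρ(B_{ω*}) = ω*−1 = 0.96149

ω* = 1.96149, ρ_SOR = 0.96149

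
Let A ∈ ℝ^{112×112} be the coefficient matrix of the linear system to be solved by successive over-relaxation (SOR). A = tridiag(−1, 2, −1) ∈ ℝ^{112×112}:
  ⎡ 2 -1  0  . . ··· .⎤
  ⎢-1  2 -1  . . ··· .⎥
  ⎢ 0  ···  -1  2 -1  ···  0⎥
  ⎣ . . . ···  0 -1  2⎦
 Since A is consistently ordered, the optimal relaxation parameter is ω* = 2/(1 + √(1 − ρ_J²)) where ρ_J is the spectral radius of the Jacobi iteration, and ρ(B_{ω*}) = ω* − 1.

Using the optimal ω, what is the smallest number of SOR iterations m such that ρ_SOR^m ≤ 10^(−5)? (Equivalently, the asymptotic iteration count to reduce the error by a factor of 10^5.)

½·tridiag(1,0,1) at n=112: λ_k = cos(kπ/113); max |λ| at k=1 ⇒ ρ_J = cos(π/113) ≈ 0.9996136.
√(1 − cos²(π/113)) = sin(π/113) ≈ 0.0277981.
ω* = 2/(1 + 0.0277981) = 2/1.0277981 = 1.9459075.
[ρ_SOR] ω* − 1 = 0.9459075.
For 5 digits: m = 5·ln10 / (−ln 0.9459075) = 11.5129/0.0556105 = 207.027; round up → m = 208.

m = 208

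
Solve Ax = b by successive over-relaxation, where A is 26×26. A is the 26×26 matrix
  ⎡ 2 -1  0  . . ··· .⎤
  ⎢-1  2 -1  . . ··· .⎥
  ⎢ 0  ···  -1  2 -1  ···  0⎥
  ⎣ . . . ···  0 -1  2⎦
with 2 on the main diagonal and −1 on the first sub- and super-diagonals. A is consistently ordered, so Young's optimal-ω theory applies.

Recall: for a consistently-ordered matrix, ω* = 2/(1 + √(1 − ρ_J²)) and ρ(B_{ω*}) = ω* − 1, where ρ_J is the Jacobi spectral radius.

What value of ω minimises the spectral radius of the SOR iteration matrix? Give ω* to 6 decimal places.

ρ_J = max_k |cos(kπ/27)| = cos(π/27) = 0.993238
1 − cos²(π/27) = sin²(π/27) ⇒ √(1−ρ_J²) = sin(π/27) = 0.1160929.
ω* = 2/(1+0.1160929) = 1.791966
ρ(B_{ω*}) = ω*−1 = 0.791966

ω* = 1.791966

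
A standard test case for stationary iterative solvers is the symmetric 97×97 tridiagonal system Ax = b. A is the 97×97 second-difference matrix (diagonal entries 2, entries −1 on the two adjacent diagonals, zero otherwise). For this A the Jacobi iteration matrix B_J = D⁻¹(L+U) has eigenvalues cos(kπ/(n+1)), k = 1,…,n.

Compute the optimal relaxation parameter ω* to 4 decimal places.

ω* = 1.9379

With n=97, ρ(Jacobi) = cos(π/98) = 0.9995.
√(1−ρ_J²) simplifies to sin(π/98) = 0.03205.
[ω*] 2 ÷ (1 + 0.03205) = 2 ÷ 1.03205 = 1.9379.
[ρ_SOR] ω* − 1 = 0.9379.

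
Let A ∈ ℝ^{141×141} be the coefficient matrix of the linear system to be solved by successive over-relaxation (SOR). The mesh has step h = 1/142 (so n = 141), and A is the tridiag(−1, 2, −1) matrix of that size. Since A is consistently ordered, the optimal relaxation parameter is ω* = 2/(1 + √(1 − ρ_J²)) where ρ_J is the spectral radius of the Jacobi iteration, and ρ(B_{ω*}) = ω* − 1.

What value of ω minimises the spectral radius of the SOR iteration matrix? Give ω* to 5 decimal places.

ω* = 1.95671

B_J for the 141×141 system has eigenvalues cos(kπ/142); ρ_J = cos(π/142) = 0.99976.
root = sin(π/142) = 0.022122  (since 1−cos² = sin²).
So ω* = 2/1.022122 = 1.95671 (Young).
ρ_SOR = ω* − 1 = 1.95671 − 1 = 0.95671.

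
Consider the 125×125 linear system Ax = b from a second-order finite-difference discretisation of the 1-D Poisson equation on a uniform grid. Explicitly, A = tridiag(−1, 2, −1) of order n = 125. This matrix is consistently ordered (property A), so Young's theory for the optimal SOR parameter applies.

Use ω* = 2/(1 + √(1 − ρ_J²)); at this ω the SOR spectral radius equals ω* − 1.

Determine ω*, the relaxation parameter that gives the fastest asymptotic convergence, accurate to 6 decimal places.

With n=125, ρ(Jacobi) = cos(π/126) = 0.999689.
root = sin(π/126) = 0.0249307  (since 1−cos² = sin²).
[ω*] 2 ÷ (1 + 0.0249307) = 2 ÷ 1.0249307 = 1.951351.
and ρ(B_{ω*}) = 1.951351 − 1 = 0.951351.

ω* = 1.951351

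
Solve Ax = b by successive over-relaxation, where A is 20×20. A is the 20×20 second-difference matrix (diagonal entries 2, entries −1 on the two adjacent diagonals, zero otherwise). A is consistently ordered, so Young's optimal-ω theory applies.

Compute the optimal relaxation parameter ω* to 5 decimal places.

ω* = 1.74058

[ρ_J] n=20: ρ(B_J) = cos(π/(n+1)) = cos(π/21) = 0.98883.
√(1−ρ_J²) = |sin(π/21)| = 0.149042
So ω* = 2/1.149042 = 1.74058 (Young).
ρ(B_{ω*}) = ω*−1 = 0.74058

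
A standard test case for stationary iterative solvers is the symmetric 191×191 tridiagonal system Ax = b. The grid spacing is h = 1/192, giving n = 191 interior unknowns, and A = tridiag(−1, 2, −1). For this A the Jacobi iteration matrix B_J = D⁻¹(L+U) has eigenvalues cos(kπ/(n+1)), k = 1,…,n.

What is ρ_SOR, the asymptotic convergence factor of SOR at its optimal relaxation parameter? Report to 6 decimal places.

[ρ_J] n=191: ρ(B_J) = cos(π/(n+1)) = cos(π/192) = 0.999866.
√(1−ρ_J²) = |sin(π/192)| = 0.0163617
So ω* = 2/1.0163617 = 1.967803 (Young).
Hence ρ(B_{ω*}) = 1.967803 − 1 = 0.967803.

ρ_SOR = 0.967803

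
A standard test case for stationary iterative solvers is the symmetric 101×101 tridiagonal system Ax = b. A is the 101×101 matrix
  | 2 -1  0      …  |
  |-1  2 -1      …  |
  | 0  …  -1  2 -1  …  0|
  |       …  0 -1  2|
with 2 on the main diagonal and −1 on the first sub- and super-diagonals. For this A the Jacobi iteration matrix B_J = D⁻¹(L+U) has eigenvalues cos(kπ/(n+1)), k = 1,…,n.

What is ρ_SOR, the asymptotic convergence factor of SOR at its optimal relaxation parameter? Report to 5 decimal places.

ρ_SOR = 0.94025

½·tridiag(1,0,1) at n=101: λ_k = cos(kπ/102); max |λ| at k=1 ⇒ ρ_J = cos(π/102) ≈ 0.99953.
√(1−ρ_J²) = |sin(π/102)| = 0.030795
ω* = 2 / (1 + 0.030795) = 2 / 1.030795 ≈ 1.94025.
Hence ρ(B_{ω*}) = 1.94025 − 1 = 0.94025.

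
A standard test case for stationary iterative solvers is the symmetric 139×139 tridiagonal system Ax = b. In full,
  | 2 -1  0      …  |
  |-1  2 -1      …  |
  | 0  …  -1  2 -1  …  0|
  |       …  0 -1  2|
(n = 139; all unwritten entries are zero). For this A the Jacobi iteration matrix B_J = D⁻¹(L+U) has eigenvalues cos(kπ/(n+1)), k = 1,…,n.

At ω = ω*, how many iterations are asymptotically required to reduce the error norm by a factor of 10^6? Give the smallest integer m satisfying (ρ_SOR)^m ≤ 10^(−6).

n=139: λ(B_J) = 1 − λ(A)/2 = cos(kπ/140); k=1 gives ρ_J = 0.9997482.
√(1 − cos²(π/140)) = sin(π/140) ≈ 0.0224381.
ω* = 2/(1+0.0224381) = 1.9561086
At ω = 1.9561086 every |λ(B_ω)| = ω−1, so ρ_SOR = 0.9561086.
6·ln10 = 13.8155; −ln(0.9561086) = 0.0448838; m = ⌈13.8155/0.0448838⌉ = ⌈307.806⌉ = 308.

m = 308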